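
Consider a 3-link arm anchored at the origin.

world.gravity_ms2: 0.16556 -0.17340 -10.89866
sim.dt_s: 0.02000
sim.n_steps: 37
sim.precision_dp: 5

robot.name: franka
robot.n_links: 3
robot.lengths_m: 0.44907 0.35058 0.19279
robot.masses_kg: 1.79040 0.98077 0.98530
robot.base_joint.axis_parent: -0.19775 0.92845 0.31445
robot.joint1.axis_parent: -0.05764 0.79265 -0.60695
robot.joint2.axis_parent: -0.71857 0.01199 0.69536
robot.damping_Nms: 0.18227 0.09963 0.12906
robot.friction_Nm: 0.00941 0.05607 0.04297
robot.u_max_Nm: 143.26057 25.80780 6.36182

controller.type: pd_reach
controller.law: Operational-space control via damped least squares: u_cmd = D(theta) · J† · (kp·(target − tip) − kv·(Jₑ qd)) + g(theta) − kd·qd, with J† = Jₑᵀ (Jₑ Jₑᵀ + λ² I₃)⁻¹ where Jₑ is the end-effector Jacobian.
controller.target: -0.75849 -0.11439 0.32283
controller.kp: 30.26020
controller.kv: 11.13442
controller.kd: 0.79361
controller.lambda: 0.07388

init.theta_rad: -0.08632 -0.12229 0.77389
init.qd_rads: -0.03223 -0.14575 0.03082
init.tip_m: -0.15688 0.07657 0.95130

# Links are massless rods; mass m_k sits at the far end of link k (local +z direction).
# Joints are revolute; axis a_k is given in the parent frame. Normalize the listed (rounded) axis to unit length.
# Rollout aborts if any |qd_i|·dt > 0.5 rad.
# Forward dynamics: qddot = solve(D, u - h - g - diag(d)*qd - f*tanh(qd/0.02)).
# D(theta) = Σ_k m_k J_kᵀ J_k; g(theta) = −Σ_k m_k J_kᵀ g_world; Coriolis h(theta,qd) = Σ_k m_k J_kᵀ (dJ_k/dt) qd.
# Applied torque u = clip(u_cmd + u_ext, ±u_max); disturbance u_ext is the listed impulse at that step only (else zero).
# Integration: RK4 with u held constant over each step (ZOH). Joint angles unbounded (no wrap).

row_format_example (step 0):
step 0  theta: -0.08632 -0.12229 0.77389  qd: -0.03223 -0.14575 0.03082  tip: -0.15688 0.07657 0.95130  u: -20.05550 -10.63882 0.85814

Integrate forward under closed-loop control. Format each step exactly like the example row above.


step 1  theta: -0.08591 -0.13511 0.78002  qd: 0.07211 -1.13318 0.57298  tip: -0.16270 0.07636 0.94959  u: -11.14049 -6.58862 0.10436
step 2  theta: -0.08310 -0.16600 0.79198  qd: 0.20650 -1.95215 0.63288  tip: -0.17492 0.07560 0.94567  u: -2.77339 -3.26058 -0.12674
step 3  theta: -0.07695 -0.21231 0.80642  qd: 0.40646 -2.67427 0.82766  tip: -0.19118 0.07378 0.93983  u: 3.06123 -0.73908 -0.43437
step 4  theta: -0.06661 -0.27181 0.82486  qd: 0.62405 -3.26756 1.03661  tip: -0.20959 0.07066 0.93186  u: 4.99047 0.83634 -0.70828
step 5  theta: -0.05277 -0.34047 0.84721  qd: 0.75723 -3.59431 1.21057  tip: -0.22864 0.06584 0.92182  u: 3.61687 1.53771 -0.90929
step 6  theta: -0.03772 -0.41253 0.87189  qd: 0.74817 -3.61624 1.25540  tip: -0.24740 0.05919 0.91007  u: 1.17658 1.77068 -0.97836
step 7  theta: -0.02406 -0.48283 0.89640  qd: 0.62124 -3.42738 1.18566  tip: -0.26558 0.05096 0.89718  u: -0.66935 1.92486 -0.95939
step 8  theta: -0.01357 -0.54842 0.91905  qd: 0.43320 -3.14800 1.06779  tip: -0.28332 0.04165 0.88360  u: -1.48039 2.17507 -0.92515
step 9  theta: -0.00701 -0.60828 0.93928  qd: 0.22825 -2.85483 0.94483  tip: -0.30090 0.03177 0.86955  u: -1.42938 2.54114 -0.91127
step 10  theta: -0.00446 -0.66251 0.95711  qd: 0.03034 -2.58164 0.83124  tip: -0.31853 0.02173 0.85511  u: -0.80448 2.98700 -0.92215
step 11  theta: -0.00569 -0.71160 0.97278  qd: -0.14949 -2.33918 0.72969  tip: -0.33632 0.01179 0.84030  u: 0.15709 3.47155 -0.95183
step 12  theta: -0.01029 -0.75617 0.98650  qd: -0.30822 -2.12623 0.63844  tip: -0.35430 0.00216 0.82512  u: 1.29981 3.96152 -0.99250
step 13  theta: -0.01784 -0.79675 0.99848  qd: -0.44548 -1.93916 0.55620  tip: -0.37241 -0.00706 0.80959  u: 2.52368 4.43544 -1.03867
step 14  theta: -0.02793 -0.83383 1.00888  qd: -0.56221 -1.77401 0.48176  tip: -0.39055 -0.01578 0.79372  u: 3.76603 4.88049 -1.08644
step 15  theta: -0.04016 -0.86780 1.01786  qd: -0.65993 -1.62712 0.41426  tip: -0.40864 -0.02394 0.77756  u: 4.98852 5.28975 -1.13329
step 16  theta: -0.05416 -0.89900 1.02555  qd: -0.74029 -1.49550 0.35304  tip: -0.42654 -0.03153 0.76114  u: 6.16806 5.66022 -1.17764
step 17  theta: -0.06961 -0.92770 1.03207  qd: -0.80497 -1.37676 0.29761  tip: -0.44417 -0.03852 0.74454  u: 7.29103 5.99138 -1.21858
step 18  theta: -0.08622 -0.95414 1.03754  qd: -0.85556 -1.26903 0.24754  tip: -0.46141 -0.04490 0.72780  u: 8.34977 6.28424 -1.25561
step 19  theta: -0.10370 -0.97852 1.04205  qd: -0.89358 -1.17084 0.20244  tip: -0.47819 -0.05070 0.71100  u: 9.34041 6.54072 -1.28853
step 20  theta: -0.12184 -1.00103 1.04571  qd: -0.92040 -1.08105 0.16197  tip: -0.49443 -0.05593 0.69420  u: 10.26148 6.76323 -1.31730
step 21  theta: -0.14041 -1.02182 1.04861  qd: -0.93731 -0.99873 0.12577  tip: -0.51007 -0.06060 0.67748  u: 11.11310 6.95444 -1.34201
step 22  theta: -0.15923 -1.04104 1.05082  qd: -0.94550 -0.92315 0.09352  tip: -0.52507 -0.06475 0.66089  u: 11.89648 7.11707 -1.36284
step 23  theta: -0.17813 -1.05880 1.05242  qd: -0.94608 -0.85366 0.06494  tip: -0.53939 -0.06841 0.64450  u: 12.61357 7.25381 -1.38005
step 24  theta: -0.19699 -1.07524 1.05348  qd: -0.94003 -0.78968 0.04027  tip: -0.55302 -0.07161 0.62836  u: 13.26695 7.36725 -1.39439
step 25  theta: -0.21566 -1.09044 1.05411  qd: -0.92823 -0.73045 0.02234  tip: -0.56593 -0.07439 0.61254  u: 13.86009 7.45982 -1.40899
step 26  theta: -0.23405 -1.10450 1.05446  qd: -0.91149 -0.67537 0.01305  tip: -0.57813 -0.07678 0.59706  u: 14.39630 7.53385 -1.42618
step 27  theta: -0.25206 -1.11751 1.05465  qd: -0.89064 -0.62459 0.00734  tip: -0.58961 -0.07880 0.58197  u: 14.87754 7.59160 -1.44191
step 28  theta: -0.26963 -1.12954 1.05471  qd: -0.86644 -0.57787 0.00367  tip: -0.60038 -0.08050 0.56729  u: 15.30707 7.63503 -1.45523
step 29  theta: -0.28668 -1.14068 1.05467  qd: -0.83956 -0.53508 -0.00023  tip: -0.61047 -0.08191 0.55308  u: 15.68810 7.66592 -1.46454
step 30  theta: -0.30317 -1.15101 1.05455  qd: -0.81062 -0.49597 -0.00543  tip: -0.61988 -0.08306 0.53934  u: 16.02415 7.68588 -1.46930
step 31  theta: -0.31907 -1.16057 1.05438  qd: -0.78012 -0.46008 -0.01032  tip: -0.62866 -0.08398 0.52610  u: 16.31926 7.69635 -1.47138
step 32  theta: -0.33435 -1.16945 1.05416  qd: -0.74850 -0.42713 -0.01498  tip: -0.63682 -0.08471 0.51338  u: 16.57693 7.69865 -1.47108
step 33  theta: -0.34899 -1.17769 1.05387  qd: -0.71615 -0.39673 -0.01813  tip: -0.64439 -0.08527 0.50119  u: 16.80079 7.69396 -1.46987
step 34  theta: -0.36298 -1.18534 1.05352  qd: -0.68343 -0.36875 -0.02063  tip: -0.65142 -0.08569 0.48953  u: 16.99377 7.68340 -1.46731
step 35  theta: -0.37631 -1.19247 1.05310  qd: -0.65065 -0.34310 -0.02361  tip: -0.65792 -0.08599 0.47841  u: 17.15866 7.66797 -1.46266
step 36  theta: -0.38899 -1.19910 1.05262  qd: -0.61807 -0.31950 -0.02652  tip: -0.66393 -0.08618 0.46782  u: 17.29849 7.64850 -1.45666
step 37  theta: -0.40103 -1.20527 1.05208  qd: -0.58591 -0.29779 -0.02933  tip: -0.66949 -0.08630 0.45776


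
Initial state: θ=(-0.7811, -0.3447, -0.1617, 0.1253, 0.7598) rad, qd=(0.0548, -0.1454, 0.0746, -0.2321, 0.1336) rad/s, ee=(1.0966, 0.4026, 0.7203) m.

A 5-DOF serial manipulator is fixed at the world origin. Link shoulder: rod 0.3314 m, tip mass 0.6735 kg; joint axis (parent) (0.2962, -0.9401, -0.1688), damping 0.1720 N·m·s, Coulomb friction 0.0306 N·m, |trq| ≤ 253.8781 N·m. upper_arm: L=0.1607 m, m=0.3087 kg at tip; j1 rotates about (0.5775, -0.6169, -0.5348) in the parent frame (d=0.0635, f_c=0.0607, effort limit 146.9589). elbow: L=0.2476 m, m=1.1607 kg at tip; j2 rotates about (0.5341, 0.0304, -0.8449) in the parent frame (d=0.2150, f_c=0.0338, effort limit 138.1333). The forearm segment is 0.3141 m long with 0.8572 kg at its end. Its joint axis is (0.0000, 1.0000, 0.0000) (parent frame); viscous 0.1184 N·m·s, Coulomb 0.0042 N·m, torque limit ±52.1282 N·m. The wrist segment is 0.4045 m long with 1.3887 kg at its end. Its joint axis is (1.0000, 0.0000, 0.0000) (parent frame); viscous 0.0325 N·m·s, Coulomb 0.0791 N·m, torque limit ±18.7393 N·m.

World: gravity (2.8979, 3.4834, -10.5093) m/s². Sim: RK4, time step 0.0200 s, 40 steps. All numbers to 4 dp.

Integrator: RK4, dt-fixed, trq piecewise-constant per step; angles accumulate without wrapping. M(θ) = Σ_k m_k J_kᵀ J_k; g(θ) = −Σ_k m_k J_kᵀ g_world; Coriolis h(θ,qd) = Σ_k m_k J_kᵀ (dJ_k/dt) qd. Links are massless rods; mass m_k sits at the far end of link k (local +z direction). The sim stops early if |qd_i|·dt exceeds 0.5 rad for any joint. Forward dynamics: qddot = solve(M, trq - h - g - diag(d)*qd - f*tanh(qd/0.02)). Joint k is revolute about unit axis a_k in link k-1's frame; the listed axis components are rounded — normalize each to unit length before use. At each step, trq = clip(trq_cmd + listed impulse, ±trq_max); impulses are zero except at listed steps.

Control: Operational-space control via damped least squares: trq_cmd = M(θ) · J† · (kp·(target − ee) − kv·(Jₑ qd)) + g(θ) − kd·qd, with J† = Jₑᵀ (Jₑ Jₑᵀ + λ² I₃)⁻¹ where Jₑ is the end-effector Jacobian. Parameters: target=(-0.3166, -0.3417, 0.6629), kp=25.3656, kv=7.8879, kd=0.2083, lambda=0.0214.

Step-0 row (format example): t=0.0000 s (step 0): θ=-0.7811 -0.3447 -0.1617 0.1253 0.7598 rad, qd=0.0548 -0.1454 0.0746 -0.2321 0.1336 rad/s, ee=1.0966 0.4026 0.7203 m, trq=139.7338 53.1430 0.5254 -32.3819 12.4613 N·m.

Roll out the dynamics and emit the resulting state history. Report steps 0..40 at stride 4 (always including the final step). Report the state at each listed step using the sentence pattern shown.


t=0.0800 s (step 4): θ=-0.6065 -0.4837 -0.2409 0.2132 1.1045 rad, qd=3.4309 -2.2827 -1.5347 2.1427 6.4208 rad/s, ee=0.9909 0.3527 0.7244 m, trq=70.8161 34.2270 6.6135 -16.4844 6.4815 N·m.
t=0.1600 s (step 8): θ=-0.3284 -0.6212 -0.3720 0.4187 1.6189 rad, qd=3.3014 -1.2415 -1.4809 2.5295 6.1715 rad/s, ee=0.7561 0.2546 0.7368 m, trq=27.4235 20.3308 8.1248 -6.4104 2.1548 N·m.
t=0.2400 s (step 12): θ=-0.0899 -0.7040 -0.4346 0.5742 2.0685 rad, qd=2.6746 -0.8661 0.0851 1.3820 4.9718 rad/s, ee=0.4894 0.1450 0.7562 m, trq=6.3885 13.6180 7.6993 -2.7416 -2.0923 N·m.
t=0.3200 s (step 16): θ=0.0915 -0.7337 -0.3719 0.6855 2.4086 rad, qd=1.8324 0.1568 1.4598 1.5594 3.5440 rad/s, ee=0.2486 0.0487 0.7589 m, trq=-1.7046 11.8082 7.5931 -1.8073 -4.8895 N·m.
t=0.4000 s (step 20): θ=0.1955 -0.6713 -0.2120 0.8314 2.6428 rad, qd=0.7212 1.4601 2.4613 1.9802 2.3761 rad/s, ee=0.0627 -0.0209 0.7430 m, trq=-0.1451 12.6454 7.3366 -2.1580 -5.8277 N·m.
t=0.4800 s (step 24): θ=0.2076 -0.4931 0.0030 0.9688 2.7910 rad, qd=-0.3752 3.0206 2.6946 1.2869 1.3102 rad/s, ee=-0.0573 -0.0694 0.7210 m, trq=8.8300 9.8245 3.2249 -2.1705 -5.0086 N·m.
t=0.5600 s (step 28): θ=0.1542 -0.2203 0.2016 1.0338 2.8437 rad, qd=-0.8475 3.5291 2.2372 0.4707 -0.0138 rad/s, ee=-0.1239 -0.1176 0.6953 m, trq=5.8599 0.7744 -2.0569 -0.4124 -2.8501 N·m.
t=0.6400 s (step 32): θ=0.0961 0.0131 0.3658 1.0714 2.7963 rad, qd=-0.5109 2.1614 1.7727 0.6351 -1.0376 rad/s, ee=-0.1683 -0.1706 0.6612 m, trq=0.0130 -5.3446 -5.4779 -0.4218 -0.8194 N·m.
t=0.7200 s (step 36): θ=0.0806 0.1226 0.4726 1.1445 2.7037 rad, qd=0.1156 0.6888 0.8490 1.1865 -1.1410 rad/s, ee=-0.2074 -0.2172 0.6296 m, trq=-0.8824 -5.8801 -5.6344 -1.5458 0.1092 N·m.
t=0.8000 s (step 40): θ=0.1101 0.1375 0.5081 1.2492 2.6249 rad, qd=0.5546 -0.1363 0.0099 1.3915 -0.7969 rad/s, ee=-0.2387 -0.2536 0.6107 m.


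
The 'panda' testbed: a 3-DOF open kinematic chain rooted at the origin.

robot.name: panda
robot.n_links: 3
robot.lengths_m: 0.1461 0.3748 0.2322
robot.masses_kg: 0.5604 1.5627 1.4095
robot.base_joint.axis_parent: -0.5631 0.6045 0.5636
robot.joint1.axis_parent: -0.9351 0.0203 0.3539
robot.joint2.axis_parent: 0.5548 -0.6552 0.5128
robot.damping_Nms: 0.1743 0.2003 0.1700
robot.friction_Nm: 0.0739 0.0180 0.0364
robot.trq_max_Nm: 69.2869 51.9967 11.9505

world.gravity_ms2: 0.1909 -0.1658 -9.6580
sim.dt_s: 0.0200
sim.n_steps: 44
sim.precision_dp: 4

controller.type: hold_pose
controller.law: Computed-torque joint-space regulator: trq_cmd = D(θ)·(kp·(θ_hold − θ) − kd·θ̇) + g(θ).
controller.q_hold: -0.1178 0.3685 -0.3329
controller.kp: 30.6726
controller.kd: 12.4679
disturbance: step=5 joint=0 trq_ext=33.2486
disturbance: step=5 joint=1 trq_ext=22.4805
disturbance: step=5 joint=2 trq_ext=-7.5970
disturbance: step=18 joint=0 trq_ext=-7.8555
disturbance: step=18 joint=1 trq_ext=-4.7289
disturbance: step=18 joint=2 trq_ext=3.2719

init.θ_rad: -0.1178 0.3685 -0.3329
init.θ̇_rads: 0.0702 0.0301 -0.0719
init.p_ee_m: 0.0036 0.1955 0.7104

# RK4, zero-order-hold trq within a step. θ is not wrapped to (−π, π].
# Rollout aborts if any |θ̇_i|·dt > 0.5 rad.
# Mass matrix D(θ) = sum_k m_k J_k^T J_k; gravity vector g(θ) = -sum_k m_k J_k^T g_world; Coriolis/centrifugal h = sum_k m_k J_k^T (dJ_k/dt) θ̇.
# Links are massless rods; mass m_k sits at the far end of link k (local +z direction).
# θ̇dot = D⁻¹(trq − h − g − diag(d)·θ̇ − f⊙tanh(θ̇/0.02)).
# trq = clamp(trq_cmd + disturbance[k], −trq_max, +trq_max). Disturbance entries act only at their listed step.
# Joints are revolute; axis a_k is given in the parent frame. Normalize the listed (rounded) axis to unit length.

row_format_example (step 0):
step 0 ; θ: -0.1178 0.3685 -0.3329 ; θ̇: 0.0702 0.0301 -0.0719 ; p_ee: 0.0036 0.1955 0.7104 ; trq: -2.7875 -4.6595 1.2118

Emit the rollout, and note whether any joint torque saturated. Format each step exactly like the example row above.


step 1 ; θ: -0.1166 0.3690 -0.3340 ; θ̇: 0.0533 0.0240 -0.0356 ; p_ee: 0.0042 0.1964 0.7101 ; trq: -2.6162 -4.5205 1.1649
step 2 ; θ: -0.1157 0.3695 -0.3345 ; θ̇: 0.0376 0.0197 -0.0156 ; p_ee: 0.0046 0.1971 0.7099 ; trq: -2.4775 -4.4081 1.1292
step 3 ; θ: -0.1150 0.3698 -0.3347 ; θ̇: 0.0231 0.0167 -0.0091 ; p_ee: 0.0048 0.1975 0.7097 ; trq: -2.3662 -4.3172 1.1033
step 4 ; θ: -0.1147 0.3701 -0.3348 ; θ̇: 0.0125 0.0136 -0.0058 ; p_ee: 0.0049 0.1978 0.7096 ; trq: -2.2797 -4.2438 1.0839
step 5 ; θ: -0.1145 0.3704 -0.3349 ; θ̇: 0.0058 0.0101 -0.0029 ; p_ee: 0.0050 0.1980 0.7095 ; trq: 31.0340 18.2959 -6.5276
step 6 ; θ: -0.1019 0.3684 -0.3351 ; θ̇: 1.2499 -0.2050 -0.0227 ; p_ee: 0.0090 0.2021 0.7084 ; trq: -10.7494 -9.9131 3.0209
step 7 ; θ: -0.0802 0.3648 -0.3357 ; θ̇: 0.9201 -0.1582 -0.0300 ; p_ee: 0.0160 0.2090 0.7065 ; trq: -9.1252 -8.7215 2.6451
step 8 ; θ: -0.0645 0.3621 -0.3363 ; θ̇: 0.6581 -0.1145 -0.0292 ; p_ee: 0.0211 0.2140 0.7049 ; trq: -7.8108 -7.7920 2.3387
step 9 ; θ: -0.0534 0.3602 -0.3369 ; θ̇: 0.4518 -0.0771 -0.0245 ; p_ee: 0.0246 0.2175 0.7038 ; trq: -6.7458 -7.0584 2.0896
step 10 ; θ: -0.0460 0.3589 -0.3373 ; θ̇: 0.2908 -0.0468 -0.0190 ; p_ee: 0.0270 0.2200 0.7030 ; trq: -5.8816 -6.4737 1.8877
step 11 ; θ: -0.0414 0.3582 -0.3376 ; θ̇: 0.1659 -0.0232 -0.0143 ; p_ee: 0.0285 0.2215 0.7024 ; trq: -5.1795 -6.0037 1.7243
step 12 ; θ: -0.0391 0.3580 -0.3379 ; θ̇: 0.0702 -0.0057 -0.0109 ; p_ee: 0.0292 0.2223 0.7021 ; trq: -4.6082 -5.6225 1.5924
step 13 ; θ: -0.0384 0.3580 -0.3381 ; θ̇: 0.0002 0.0052 -0.0049 ; p_ee: 0.0295 0.2226 0.7020 ; trq: -4.1471 -5.3105 1.4860
step 14 ; θ: -0.0388 0.3581 -0.3380 ; θ̇: -0.0418 0.0065 0.0089 ; p_ee: 0.0293 0.2225 0.7021 ; trq: -3.7989 -5.0552 1.4046
step 15 ; θ: -0.0400 0.3582 -0.3378 ; θ̇: -0.0730 0.0064 0.0126 ; p_ee: 0.0289 0.2221 0.7022 ; trq: -3.5206 -4.8470 1.3421
step 16 ; θ: -0.0416 0.3583 -0.3376 ; θ̇: -0.0958 0.0061 0.0138 ; p_ee: 0.0284 0.2214 0.7025 ; trq: -3.2932 -4.6772 1.2918
step 17 ; θ: -0.0437 0.3585 -0.3373 ; θ̇: -0.1117 0.0056 0.0143 ; p_ee: 0.0277 0.2206 0.7028 ; trq: -3.1068 -4.5385 1.2509
step 18 ; θ: -0.0461 0.3586 -0.3370 ; θ̇: -0.1223 0.0050 0.0146 ; p_ee: 0.0269 0.2197 0.7031 ; trq: -10.8092 -9.1543 4.4894
step 19 ; θ: -0.0486 0.3587 -0.3255 ; θ̇: -0.1434 0.0072 1.1153 ; p_ee: 0.0243 0.2176 0.7044 ; trq: -0.7957 -3.1056 0.3609
step 20 ; θ: -0.0519 0.3589 -0.3073 ; θ̇: -0.1756 0.0146 0.7140 ; p_ee: 0.0205 0.2148 0.7062 ; trq: -1.0624 -3.2444 0.5133
step 21 ; θ: -0.0555 0.3592 -0.2958 ; θ̇: -0.1859 0.0155 0.4420 ; p_ee: 0.0176 0.2123 0.7075 ; trq: -1.2778 -3.3584 0.6258
step 22 ; θ: -0.0592 0.3595 -0.2888 ; θ̇: -0.1837 0.0139 0.2587 ; p_ee: 0.0153 0.2103 0.7085 ; trq: -1.4517 -3.4533 0.7099
step 23 ; θ: -0.0628 0.3597 -0.2849 ; θ̇: -0.1747 0.0114 0.1358 ; p_ee: 0.0136 0.2086 0.7091 ; trq: -1.5918 -3.5327 0.7736
step 24 ; θ: -0.0662 0.3599 -0.2830 ; θ̇: -0.1626 0.0089 0.0537 ; p_ee: 0.0122 0.2072 0.7097 ; trq: -1.7044 -3.5990 0.8224
step 25 ; θ: -0.0693 0.3601 -0.2825 ; θ̇: -0.1475 0.0063 0.0063 ; p_ee: 0.0111 0.2059 0.7101 ; trq: -1.7947 -3.6544 0.8580
step 26 ; θ: -0.0720 0.3602 -0.2825 ; θ̇: -0.1272 0.0029 -0.0030 ; p_ee: 0.0103 0.2049 0.7104 ; trq: -1.8668 -3.7006 0.8790
step 27 ; θ: -0.0744 0.3602 -0.2826 ; θ̇: -0.1093 0.0005 -0.0048 ; p_ee: 0.0095 0.2039 0.7107 ; trq: -1.9241 -3.7391 0.8941
step 28 ; θ: -0.0764 0.3602 -0.2827 ; θ̇: -0.0945 -0.0011 -0.0054 ; p_ee: 0.0089 0.2031 0.7109 ; trq: -1.9697 -3.7709 0.9059
step 29 ; θ: -0.0782 0.3602 -0.2828 ; θ̇: -0.0823 -0.0021 -0.0057 ; p_ee: 0.0084 0.2024 0.7111 ; trq: -2.0058 -3.7972 0.9153
step 30 ; θ: -0.0797 0.3601 -0.2829 ; θ̇: -0.0723 -0.0026 -0.0059 ; p_ee: 0.0079 0.2018 0.7113 ; trq: -2.0343 -3.8186 0.9227
step 31 ; θ: -0.0811 0.3601 -0.2830 ; θ̇: -0.0639 -0.0028 -0.0061 ; p_ee: 0.0075 0.2012 0.7114 ; trq: -2.0567 -3.8361 0.9287
step 32 ; θ: -0.0823 0.3600 -0.2831 ; θ̇: -0.0569 -0.0029 -0.0062 ; p_ee: 0.0071 0.2007 0.7116 ; trq: -2.0742 -3.8503 0.9334
step 33 ; θ: -0.0834 0.3600 -0.2833 ; θ̇: -0.0511 -0.0028 -0.0063 ; p_ee: 0.0068 0.2002 0.7117 ; trq: -2.0877 -3.8617 0.9371
step 34 ; θ: -0.0844 0.3599 -0.2834 ; θ̇: -0.0461 -0.0026 -0.0064 ; p_ee: 0.0065 0.1998 0.7118 ; trq: -2.0979 -3.8708 0.9401
step 35 ; θ: -0.0852 0.3599 -0.2835 ; θ̇: -0.0419 -0.0024 -0.0066 ; p_ee: 0.0063 0.1994 0.7119 ; trq: -2.1056 -3.8781 0.9424
step 36 ; θ: -0.0860 0.3598 -0.2837 ; θ̇: -0.0383 -0.0021 -0.0067 ; p_ee: 0.0060 0.1991 0.7120 ; trq: -2.1112 -3.8839 0.9443
step 37 ; θ: -0.0868 0.3598 -0.2838 ; θ̇: -0.0352 -0.0018 -0.0069 ; p_ee: 0.0058 0.1988 0.7121 ; trq: -2.1150 -3.8884 0.9457
step 38 ; θ: -0.0875 0.3597 -0.2839 ; θ̇: -0.0326 -0.0015 -0.0070 ; p_ee: 0.0056 0.1985 0.7122 ; trq: -2.1175 -3.8920 0.9468
step 39 ; θ: -0.0881 0.3597 -0.2841 ; θ̇: -0.0304 -0.0011 -0.0072 ; p_ee: 0.0055 0.1983 0.7123 ; trq: -2.1187 -3.8947 0.9476
step 40 ; θ: -0.0887 0.3597 -0.2842 ; θ̇: -0.0284 -0.0008 -0.0073 ; p_ee: 0.0053 0.1980 0.7123 ; trq: -2.1191 -3.8967 0.9481
step 41 ; θ: -0.0892 0.3597 -0.2844 ; θ̇: -0.0267 -0.0004 -0.0075 ; p_ee: 0.0051 0.1978 0.7124 ; trq: -2.1187 -3.8983 0.9485
step 42 ; θ: -0.0897 0.3597 -0.2845 ; θ̇: -0.0253 -0.0001 -0.0077 ; p_ee: 0.0050 0.1976 0.7124 ; trq: -2.1177 -3.8994 0.9488
step 43 ; θ: -0.0902 0.3597 -0.2847 ; θ̇: -0.0240 0.0002 -0.0078 ; p_ee: 0.0049 0.1974 0.7125 ; trq: -2.1162 -3.9001 0.9489
step 44 ; θ: -0.0907 0.3597 -0.2848 ; θ̇: -0.0228 0.0005 -0.0080 ; p_ee: 0.0047 0.1973 0.7125
any joint saturated: no


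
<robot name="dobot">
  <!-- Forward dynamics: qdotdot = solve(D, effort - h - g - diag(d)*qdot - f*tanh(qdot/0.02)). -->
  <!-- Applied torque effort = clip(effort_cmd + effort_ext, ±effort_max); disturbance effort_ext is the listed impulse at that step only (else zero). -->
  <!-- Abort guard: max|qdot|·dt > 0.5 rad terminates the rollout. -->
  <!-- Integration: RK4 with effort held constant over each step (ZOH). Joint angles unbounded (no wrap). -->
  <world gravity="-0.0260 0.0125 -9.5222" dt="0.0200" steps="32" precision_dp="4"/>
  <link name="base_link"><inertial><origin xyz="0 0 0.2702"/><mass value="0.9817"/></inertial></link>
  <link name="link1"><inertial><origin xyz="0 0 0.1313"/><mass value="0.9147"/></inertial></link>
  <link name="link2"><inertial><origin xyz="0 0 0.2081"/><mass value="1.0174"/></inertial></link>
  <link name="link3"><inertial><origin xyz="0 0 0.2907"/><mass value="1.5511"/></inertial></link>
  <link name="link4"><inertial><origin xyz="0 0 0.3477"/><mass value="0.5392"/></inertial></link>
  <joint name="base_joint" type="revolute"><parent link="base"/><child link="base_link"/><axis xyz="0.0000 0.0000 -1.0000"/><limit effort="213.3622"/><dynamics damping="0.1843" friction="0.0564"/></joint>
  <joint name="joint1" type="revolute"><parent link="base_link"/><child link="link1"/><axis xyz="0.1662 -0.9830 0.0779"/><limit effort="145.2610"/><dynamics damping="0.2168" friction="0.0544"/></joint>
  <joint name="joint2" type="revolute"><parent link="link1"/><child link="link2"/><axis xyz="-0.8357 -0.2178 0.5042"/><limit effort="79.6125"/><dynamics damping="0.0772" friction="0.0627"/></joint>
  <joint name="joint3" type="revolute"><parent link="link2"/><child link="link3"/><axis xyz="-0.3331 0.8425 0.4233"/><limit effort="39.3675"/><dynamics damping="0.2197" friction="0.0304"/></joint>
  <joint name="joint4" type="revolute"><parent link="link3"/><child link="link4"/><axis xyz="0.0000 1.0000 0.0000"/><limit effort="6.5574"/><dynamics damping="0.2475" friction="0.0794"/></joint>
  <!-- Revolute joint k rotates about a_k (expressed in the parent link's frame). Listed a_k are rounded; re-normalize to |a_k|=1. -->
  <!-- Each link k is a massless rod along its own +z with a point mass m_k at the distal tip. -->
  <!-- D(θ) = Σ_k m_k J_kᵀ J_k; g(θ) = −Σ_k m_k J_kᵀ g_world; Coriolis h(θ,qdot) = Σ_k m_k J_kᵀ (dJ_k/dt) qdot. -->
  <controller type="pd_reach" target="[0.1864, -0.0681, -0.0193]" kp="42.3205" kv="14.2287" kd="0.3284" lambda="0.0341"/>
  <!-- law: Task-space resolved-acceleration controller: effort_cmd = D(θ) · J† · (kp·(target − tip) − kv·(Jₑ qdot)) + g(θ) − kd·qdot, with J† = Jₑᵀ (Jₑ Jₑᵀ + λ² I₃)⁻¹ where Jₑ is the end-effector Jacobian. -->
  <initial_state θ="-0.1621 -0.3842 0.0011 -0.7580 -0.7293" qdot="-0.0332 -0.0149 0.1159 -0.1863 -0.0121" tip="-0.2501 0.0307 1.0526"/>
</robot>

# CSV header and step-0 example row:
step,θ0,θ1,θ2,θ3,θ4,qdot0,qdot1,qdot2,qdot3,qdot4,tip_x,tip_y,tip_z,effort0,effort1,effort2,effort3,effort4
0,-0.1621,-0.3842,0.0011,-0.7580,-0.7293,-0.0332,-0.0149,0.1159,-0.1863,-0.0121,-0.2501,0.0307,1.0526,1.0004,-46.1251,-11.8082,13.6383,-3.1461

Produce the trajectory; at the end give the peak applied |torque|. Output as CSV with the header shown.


step,θ0,θ1,θ2,θ3,θ4,qdot0,qdot1,qdot2,qdot3,qdot4,tip_x,tip_y,tip_z,effort0,effort1,effort2,effort3,effort4
1,-0.1862,-0.4015,-0.0173,-0.7764,-0.7611,-2.4099,-1.6917,-2.0368,-1.6578,-3.0821,-0.2478,0.0306,1.0430,1.0246,-30.4878,-6.8272,10.6218,-1.0531
2,-0.2491,-0.4438,-0.0751,-0.8162,-0.8378,-3.9787,-2.5062,-3.8973,-2.3023,-4.5564,-0.2373,0.0316,1.0217,0.1356,-16.6900,-2.1443,7.5837,-0.2022
3,-0.3385,-0.4943,-0.1667,-0.8574,-0.9390,-4.9413,-2.5261,-5.2905,-1.7897,-5.5362,-0.2198,0.0368,0.9956,-1.0091,-6.2439,1.4296,5.3110,0.2841
4,-0.4350,-0.5401,-0.2737,-0.8780,-1.0575,-4.5406,-2.0789,-5.2469,-0.2589,-6.2619,-0.1976,0.0473,0.9687,-1.3629,2.3694,2.4934,3.4885,0.5659
5,-0.5105,-0.5764,-0.3657,-0.8657,-1.1864,-2.8976,-1.6083,-3.8199,1.4187,-6.5460,-0.1731,0.0611,0.9432,-0.2323,9.8651,1.1733,1.5229,0.5720
6,-0.5527,-0.6050,-0.4287,-0.8269,-1.3160,-1.3685,-1.2782,-2.4864,2.3849,-6.3882,-0.1482,0.0746,0.9188,1.4720,14.7546,-0.5130,-0.3582,0.3982
7,-0.5704,-0.6281,-0.4716,-0.7763,-1.4400,-0.4797,-1.0399,-1.8516,2.6351,-6.0231,-0.1241,0.0855,0.8949,2.9078,17.1230,-1.6447,-1.7229,0.2406
8,-0.5740,-0.6470,-0.5060,-0.7247,-1.5563,0.0210,-0.8501,-1.6564,2.5040,-5.6360,-0.1015,0.0936,0.8711,3.9180,18.0792,-2.3053,-2.5612,0.1881
9,-0.5702,-0.6624,-0.5392,-0.6777,-1.6653,0.2987,-0.6890,-1.6993,2.1998,-5.2961,-0.0805,0.0992,0.8468,4.5811,18.3478,-2.6225,-3.0474,0.2342
10,-0.5606,-0.6748,-0.5729,-0.6372,-1.7681,0.6131,-0.5509,-1.7137,1.8641,-5.0123,-0.0610,0.1030,0.8221,4.9208,18.3520,-2.7294,-3.3634,0.3418
11,-0.5451,-0.6847,-0.6073,-0.6035,-1.8657,0.8827,-0.4274,-1.7573,1.5054,-4.7673,-0.0429,0.1052,0.7969,5.0005,18.1906,-2.6043,-3.6059,0.4757
12,-0.5248,-0.6921,-0.6427,-0.5771,-1.9586,1.1160,-0.3115,-1.8118,1.1445,-4.5496,-0.0259,0.1060,0.7712,4.8476,17.9208,-2.2606,-3.8390,0.6146
13,-0.5001,-0.6973,-0.6792,-0.5579,-2.0474,1.3167,-0.1980,-1.8657,0.7879,-4.3482,-0.0098,0.1055,0.7454,4.4736,17.5393,-1.7025,-4.0936,0.7455
14,-0.4717,-0.7002,-0.7167,-0.5458,-2.1323,1.4846,-0.0825,-1.9112,0.4341,-4.1550,0.0057,0.1036,0.7195,3.8781,17.0018,-0.9247,-4.3786,0.8615
15,-0.4404,-0.7007,-0.7549,-0.5408,-2.2134,1.6183,0.0377,-1.9393,0.0764,-3.9636,0.0206,0.1004,0.6940,3.0591,16.2531,0.0794,-4.6912,0.9597
16,-0.4067,-0.6988,-0.7933,-0.5429,-2.2906,1.7232,0.1668,-1.9284,-0.2822,-3.7759,0.0348,0.0957,0.6689,1.9853,15.1975,1.3409,-5.0324,1.0419
17,-0.3715,-0.6941,-0.8312,-0.5524,-2.3641,1.7583,0.3159,-1.8911,-0.6596,-3.5925,0.0484,0.0895,0.6444,0.6829,13.7245,2.8555,-5.3643,1.1097
18,-0.3362,-0.6862,-0.8677,-0.5697,-2.4341,1.7200,0.4922,-1.7982,-1.0634,-3.4174,0.0610,0.0818,0.6208,-0.8103,11.7942,4.5979,-5.6805,1.1654
19,-0.3024,-0.6745,-0.9015,-0.5954,-2.5007,1.5920,0.7075,-1.6198,-1.5011,-3.2600,0.0725,0.0727,0.5982,-2.4154,9.4187,6.5201,-5.9921,1.2118
20,-0.2721,-0.6580,-0.9303,-0.6303,-2.5643,1.3535,0.9765,-1.3123,-1.9822,-3.1330,0.0826,0.0624,0.5767,-3.9854,6.7432,8.5370,-6.3561,1.2504
21,-0.2474,-0.6356,-0.9510,-0.6753,-2.6259,0.9834,1.3151,-0.8078,-2.5196,-3.0536,0.0912,0.0512,0.5566,-5.2809,4.1625,10.5419,-6.9396,1.2808
22,-0.2312,-0.6057,-0.9585,-0.7317,-2.6864,0.4473,1.7403,-0.0141,-3.1378,-3.0467,0.0984,0.0395,0.5381,-5.8665,2.6525,12.4344,-8.1836,1.3016
23,-0.2272,-0.5663,-0.9458,-0.8019,-2.7478,-0.2595,2.2600,1.2410,-3.8835,-3.1476,0.1047,0.0279,0.5217,-4.7203,4.9371,14.0692,-11.2887,1.3148
24,-0.2359,-0.5156,-0.8992,-0.8885,-2.8127,-0.8677,2.8411,3.3928,-4.7912,-3.4138,0.1112,0.0172,0.5089,1.5298,19.0039,12.4158,-17.5084,1.3456
25,-0.2528,-0.4529,-0.8025,-0.9979,-2.8836,-0.8223,3.3478,6.3285,-6.1003,-3.6978,0.1195,0.0085,0.5024,3.6370,-2.2324,-17.1250,12.2488,1.3331
26,-0.2309,-0.4066,-0.7060,-1.1093,-2.9300,2.7588,1.5106,2.9793,-5.1324,-0.9279,0.1275,0.0016,0.5036,-7.5948,-41.3217,-15.0332,25.6596,0.4408
27,-0.1705,-0.3948,-0.6952,-1.1958,-2.9282,2.9921,-0.2701,-2.0347,-3.6203,1.0565,0.1317,-0.0056,0.5034,-6.9042,-36.1805,-8.8006,20.6336,-0.0532
28,-0.1132,-0.4140,-0.7688,-1.2529,-2.8977,2.7411,-1.7226,-5.3412,-2.0834,1.9724,0.1359,-0.0130,0.4979,-5.7723,-27.7177,-6.6876,18.4489,-0.1574
29,-0.0584,-0.4627,-0.8967,-1.2749,-2.8551,2.7835,-3.2759,-7.4415,-0.1011,2.2915,0.1421,-0.0211,0.4885,-6.0667,-22.3633,-5.6619,19.4948,-0.0328
30,-0.0051,-0.5454,-1.0570,-1.2502,-2.8124,2.4435,-5.1197,-8.7048,2.5574,1.9575,0.1505,-0.0306,0.4770,-9.4436,-19.0240,2.6730,14.8255,0.2997
31,0.0309,-0.6604,-1.2149,-1.1677,-2.7914,1.0756,-6.3937,-7.2419,5.6932,0.1647,0.1599,-0.0417,0.4644,-13.1568,-14.4482,13.2751,-0.9030,0.9576
32,0.0507,-0.7870,-1.3046,-1.0394,-2.8078,1.1284,-6.0959,-1.6094,6.9869,-1.6236,0.1680,-0.0528,0.4516,,,,,
# max |effort| (N·m): 46.1251


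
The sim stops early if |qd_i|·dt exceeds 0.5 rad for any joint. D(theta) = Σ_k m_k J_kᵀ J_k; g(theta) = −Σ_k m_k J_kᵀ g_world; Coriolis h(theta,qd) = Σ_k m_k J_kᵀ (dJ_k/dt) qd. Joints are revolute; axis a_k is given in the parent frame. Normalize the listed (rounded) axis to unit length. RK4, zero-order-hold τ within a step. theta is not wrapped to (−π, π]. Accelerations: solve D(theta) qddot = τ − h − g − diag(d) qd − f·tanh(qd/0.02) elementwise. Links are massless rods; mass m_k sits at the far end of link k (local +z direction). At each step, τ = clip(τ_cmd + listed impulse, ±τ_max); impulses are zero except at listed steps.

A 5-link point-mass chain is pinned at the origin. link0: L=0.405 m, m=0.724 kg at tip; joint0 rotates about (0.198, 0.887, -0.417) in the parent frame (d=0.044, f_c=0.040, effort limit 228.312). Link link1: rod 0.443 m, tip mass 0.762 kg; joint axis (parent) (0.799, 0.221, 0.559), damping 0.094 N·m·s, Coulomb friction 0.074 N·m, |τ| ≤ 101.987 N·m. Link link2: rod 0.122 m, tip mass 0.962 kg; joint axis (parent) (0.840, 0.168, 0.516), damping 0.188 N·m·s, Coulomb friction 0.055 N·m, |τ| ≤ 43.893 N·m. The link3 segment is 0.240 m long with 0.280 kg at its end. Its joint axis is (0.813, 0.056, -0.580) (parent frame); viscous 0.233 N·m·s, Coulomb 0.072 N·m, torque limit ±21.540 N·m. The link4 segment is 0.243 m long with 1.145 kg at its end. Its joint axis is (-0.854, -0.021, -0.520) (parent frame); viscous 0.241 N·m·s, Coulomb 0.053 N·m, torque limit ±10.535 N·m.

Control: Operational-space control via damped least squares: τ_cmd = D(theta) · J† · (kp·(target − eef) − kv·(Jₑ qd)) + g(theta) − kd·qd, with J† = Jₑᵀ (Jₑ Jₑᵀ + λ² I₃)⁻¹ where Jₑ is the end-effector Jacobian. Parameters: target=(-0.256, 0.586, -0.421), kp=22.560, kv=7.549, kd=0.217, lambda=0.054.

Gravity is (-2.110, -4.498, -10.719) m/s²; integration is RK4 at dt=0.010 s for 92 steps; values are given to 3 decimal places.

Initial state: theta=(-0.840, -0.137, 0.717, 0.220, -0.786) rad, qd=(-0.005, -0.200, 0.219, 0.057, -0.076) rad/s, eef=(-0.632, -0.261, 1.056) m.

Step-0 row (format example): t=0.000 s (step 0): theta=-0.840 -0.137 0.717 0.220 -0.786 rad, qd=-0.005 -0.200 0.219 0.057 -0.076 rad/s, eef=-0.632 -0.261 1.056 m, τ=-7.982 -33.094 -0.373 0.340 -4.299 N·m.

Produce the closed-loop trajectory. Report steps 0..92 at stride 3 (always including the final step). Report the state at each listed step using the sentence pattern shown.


t=0.030 s (step 3): theta=-0.841 -0.181 0.759 0.237 -0.816 rad, qd=-0.050 -2.610 2.489 1.072 -1.646 rad/s, eef=-0.629 -0.253 1.041 m, τ=0.890 -24.231 -0.021 -0.288 -3.212 N·m.
t=0.060 s (step 6): theta=-0.844 -0.285 0.856 0.282 -0.877 rad, qd=-0.154 -4.186 3.821 1.882 -2.327 rad/s, eef=-0.623 -0.232 1.004 m, τ=9.880 -16.167 0.986 -0.617 -2.612 N·m.
t=0.090 s (step 9): theta=-0.850 -0.425 0.980 0.347 -0.952 rad, qd=-0.311 -5.119 4.368 2.397 -2.705 rad/s, eef=-0.615 -0.202 0.949 m, τ=17.598 -9.717 1.934 -1.023 -2.104 N·m.
t=0.120 s (step 12): theta=-0.863 -0.588 1.113 0.423 -1.038 rad, qd=-0.501 -5.677 4.433 2.670 -2.968 rad/s, eef=-0.606 -0.166 0.881 m, τ=23.553 -5.069 2.583 -1.594 -1.618 N·m.
t=0.150 s (step 15): theta=-0.881 -0.764 1.243 0.505 -1.130 rad, qd=-0.713 -6.052 4.210 2.779 -3.204 rad/s, eef=-0.597 -0.124 0.806 m, τ=27.864 -2.042 2.974 -2.265 -1.190 N·m.
t=0.180 s (step 18): theta=-0.906 -0.950 1.364 0.589 -1.230 rad, qd=-0.948 -6.358 3.799 2.785 -3.453 rad/s, eef=-0.588 -0.081 0.725 m, τ=30.836 -0.370 3.234 -2.931 -0.882 N·m.
t=0.210 s (step 21): theta=-0.938 -1.146 1.470 0.672 -1.337 rad, qd=-1.216 -6.663 3.240 2.727 -3.725 rad/s, eef=-0.578 -0.037 0.643 m, τ=32.793 0.180 3.480 -3.490 -0.747 N·m.
t=0.240 s (step 24): theta=-0.979 -1.351 1.557 0.752 -1.453 rad, qd=-1.533 -7.011 2.544 2.630 -4.013 rad/s, eef=-0.568 0.005 0.562 m, τ=34.061 -0.214 3.784 -3.864 -0.818 N·m.
t=0.270 s (step 27): theta=-1.031 -1.567 1.621 0.829 -1.578 rad, qd=-1.919 -7.430 1.702 2.496 -4.294 rad/s, eef=-0.558 0.044 0.483 m, τ=34.984 -1.430 4.163 -3.986 -1.108 N·m.
t=0.300 s (step 30): theta=-1.095 -1.797 1.658 0.901 -1.711 rad, qd=-2.391 -7.932 0.689 2.308 -4.535 rad/s, eef=-0.549 0.080 0.406 m, τ=35.935 -3.390 4.570 -3.806 -1.602 N·m.
t=0.330 s (step 33): theta=-1.175 -2.044 1.660 0.967 -1.849 rad, qd=-2.933 -8.476 -0.541 2.034 -4.639 rad/s, eef=-0.542 0.111 0.333 m, τ=37.191 -6.046 4.871 -3.299 -2.250 N·m.
t=0.360 s (step 36): theta=-1.270 -2.304 1.622 1.023 -1.985 rad, qd=-3.370 -8.797 -2.111 1.666 -4.254 rad/s, eef=-0.537 0.139 0.262 m, τ=38.430 -9.100 4.836 -2.545 -2.983 N·m.
t=0.390 s (step 39): theta=-1.371 -2.563 1.532 1.064 -2.088 rad, qd=-3.259 -8.269 -3.782 0.962 -2.208 rad/s, eef=-0.535 0.166 0.192 m, τ=37.647 -11.272 4.216 -1.759 -3.824 N·m.
t=0.420 s (step 42): theta=-1.459 -2.792 1.407 1.073 -2.097 rad, qd=-2.540 -6.890 -4.261 -0.365 1.747 rad/s, eef=-0.530 0.195 0.121 m, τ=32.492 -10.692 3.217 -1.186 -4.624 N·m.
t=0.450 s (step 45): theta=-1.524 -2.976 1.291 1.047 -1.991 rad, qd=-1.804 -5.437 -3.347 -1.200 5.055 rad/s, eef=-0.515 0.233 0.053 m, τ=24.722 -7.887 2.454 -1.036 -4.842 N·m.
t=0.480 s (step 48): theta=-1.572 -3.120 1.207 1.011 -1.817 rad, qd=-1.420 -4.221 -2.313 -1.082 6.223 rad/s, eef=-0.487 0.277 -0.002 m, τ=17.693 -4.826 2.042 -1.189 -4.322 N·m.
t=0.510 s (step 51): theta=-1.613 -3.231 1.146 0.985 -1.635 rad, qd=-1.355 -3.160 -1.873 -0.645 5.770 rad/s, eef=-0.451 0.323 -0.041 m, τ=12.799 -2.574 1.731 -1.434 -3.409 N·m.
t=0.540 s (step 54): theta=-1.655 -3.311 1.090 0.971 -1.477 rad, qd=-1.454 -2.218 -1.883 -0.292 4.665 rad/s, eef=-0.412 0.366 -0.065 m, τ=10.137 -1.443 1.259 -1.683 -2.456 N·m.
t=0.570 s (step 57): theta=-1.701 -3.365 1.032 0.966 -1.354 rad, qd=-1.604 -1.422 -2.030 -0.062 3.552 rad/s, eef=-0.375 0.402 -0.079 m, τ=9.273 -1.352 0.520 -1.926 -1.624 N·m.
t=0.600 s (step 60): theta=-1.751 -3.398 0.969 0.967 -1.261 rad, qd=-1.753 -0.790 -2.139 0.077 2.662 rad/s, eef=-0.344 0.432 -0.089 m, τ=9.589 -2.048 -0.453 -2.126 -0.936 N·m.
t=0.630 s (step 63): theta=-1.805 -3.414 0.904 0.971 -1.191 rad, qd=-1.878 -0.308 -2.162 0.166 2.022 rad/s, eef=-0.318 0.455 -0.096 m, τ=10.599 -3.264 -1.572 -2.274 -0.371 N·m.
t=0.660 s (step 66): theta=-1.863 -3.418 0.840 0.977 -1.138 rad, qd=-1.971 0.045 -2.106 0.218 1.573 rad/s, eef=-0.299 0.474 -0.103 m, τ=11.944 -4.775 -2.741 -2.360 0.097 N·m.
t=0.690 s (step 69): theta=-1.923 -3.413 0.779 0.983 -1.095 rad, qd=-2.037 0.285 -1.983 0.227 1.259 rad/s, eef=-0.285 0.490 -0.112 m, τ=13.375 -6.399 -3.884 -2.369 0.487 N·m.
t=0.720 s (step 72): theta=-1.985 -3.402 0.721 0.990 -1.061 rad, qd=-2.077 0.449 -1.840 0.195 1.008 rad/s, eef=-0.276 0.502 -0.123 m, τ=14.772 -8.032 -4.944 -2.300 0.813 N·m.
t=0.750 s (step 75): theta=-2.048 -3.387 0.668 0.995 -1.034 rad, qd=-2.094 0.553 -1.687 0.133 0.816 rad/s, eef=-0.270 0.511 -0.136 m, τ=16.069 -9.604 -5.891 -2.164 1.074 N·m.
t=0.780 s (step 78): theta=-2.111 -3.369 0.620 0.998 -1.012 rad, qd=-2.093 0.611 -1.534 0.052 0.670 rad/s, eef=-0.267 0.519 -0.150 m, τ=17.223 -11.060 -6.710 -1.975 1.277 N·m.
t=0.810 s (step 81): theta=-2.173 -3.350 0.576 0.998 -0.993 rad, qd=-2.075 0.634 -1.386 -0.023 0.584 rad/s, eef=-0.266 0.525 -0.167 m, τ=18.215 -12.369 -7.397 -1.761 1.425 N·m.
t=0.840 s (step 84): theta=-2.235 -3.331 0.537 0.997 -0.976 rad, qd=-2.044 0.634 -1.255 -0.083 0.530 rad/s, eef=-0.267 0.530 -0.184 m, τ=19.025 -13.499 -7.953 -1.540 1.533 N·m.
t=0.870 s (step 87): theta=-2.296 -3.312 0.501 0.993 -0.961 rad, qd=-2.002 0.618 -1.146 -0.143 0.478 rad/s, eef=-0.268 0.535 -0.203 m, τ=19.659 -14.432 -8.385 -1.300 1.609 N·m.
t=0.900 s (step 90): theta=-2.355 -3.294 0.468 0.988 -0.947 rad, qd=-1.952 0.592 -1.054 -0.196 0.439 rad/s, eef=-0.270 0.538 -0.222 m, τ=20.133 -15.177 -8.703 -1.050 1.655 N·m.
t=0.920 s (step 92): theta=-2.394 -3.283 0.447 0.984 -0.939 rad, qd=-1.913 0.570 -1.001 -0.224 0.419 rad/s, eef=-0.271 0.539 -0.234 m.


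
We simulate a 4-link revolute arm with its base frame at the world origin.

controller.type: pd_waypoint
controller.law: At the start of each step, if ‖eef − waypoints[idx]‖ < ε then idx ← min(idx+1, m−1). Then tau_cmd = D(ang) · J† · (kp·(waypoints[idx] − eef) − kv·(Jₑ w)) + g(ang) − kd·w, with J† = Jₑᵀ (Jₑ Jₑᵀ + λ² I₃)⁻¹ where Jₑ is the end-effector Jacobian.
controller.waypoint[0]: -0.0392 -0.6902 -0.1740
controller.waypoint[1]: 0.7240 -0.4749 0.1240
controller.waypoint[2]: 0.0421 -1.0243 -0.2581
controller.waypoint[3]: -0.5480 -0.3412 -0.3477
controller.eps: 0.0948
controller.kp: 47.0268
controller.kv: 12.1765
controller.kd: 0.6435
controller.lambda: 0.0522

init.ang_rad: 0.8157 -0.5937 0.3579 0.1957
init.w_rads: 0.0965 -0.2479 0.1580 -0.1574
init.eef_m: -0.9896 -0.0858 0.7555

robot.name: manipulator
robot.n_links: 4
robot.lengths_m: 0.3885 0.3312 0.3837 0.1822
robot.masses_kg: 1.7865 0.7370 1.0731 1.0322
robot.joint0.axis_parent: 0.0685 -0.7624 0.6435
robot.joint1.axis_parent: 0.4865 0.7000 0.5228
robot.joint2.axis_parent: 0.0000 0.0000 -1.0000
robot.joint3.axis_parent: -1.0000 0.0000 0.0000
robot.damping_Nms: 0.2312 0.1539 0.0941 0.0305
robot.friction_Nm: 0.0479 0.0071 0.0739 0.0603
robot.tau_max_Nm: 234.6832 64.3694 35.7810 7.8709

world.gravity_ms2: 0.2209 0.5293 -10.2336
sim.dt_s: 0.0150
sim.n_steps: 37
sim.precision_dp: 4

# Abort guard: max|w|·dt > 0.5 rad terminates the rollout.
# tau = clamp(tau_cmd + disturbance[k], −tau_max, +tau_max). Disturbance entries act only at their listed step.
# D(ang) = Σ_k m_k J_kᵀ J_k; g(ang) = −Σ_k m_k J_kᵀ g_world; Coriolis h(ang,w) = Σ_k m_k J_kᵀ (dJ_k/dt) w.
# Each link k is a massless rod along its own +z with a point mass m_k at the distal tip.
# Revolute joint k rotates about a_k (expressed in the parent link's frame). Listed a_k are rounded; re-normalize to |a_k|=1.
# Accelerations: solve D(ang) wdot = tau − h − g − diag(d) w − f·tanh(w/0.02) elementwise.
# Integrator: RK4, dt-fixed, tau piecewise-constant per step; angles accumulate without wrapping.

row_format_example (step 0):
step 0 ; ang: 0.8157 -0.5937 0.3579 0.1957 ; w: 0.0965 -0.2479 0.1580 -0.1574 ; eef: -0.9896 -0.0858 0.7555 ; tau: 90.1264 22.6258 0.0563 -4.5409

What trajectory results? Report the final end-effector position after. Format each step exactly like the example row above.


step 1 ; ang: 0.8251 -0.5894 0.3351 0.2254 ; w: 1.1664 0.7161 1.4750 4.0986 ; eef: -0.9922 -0.0885 0.7507 ; tau: 91.7114 23.7022 -0.7766 -6.3936
step 2 ; ang: 0.8494 -0.5692 0.2698 0.3090 ; w: 2.0936 1.8252 -3.0355 7.2384 ; eef: -0.9957 -0.0972 0.7417 ; tau: 91.7133 31.5735 2.2653 -7.0633
step 3 ; ang: 0.8893 -0.5385 0.3403 0.4351 ; w: 3.2019 2.3720 7.3456 9.6402 ; eef: -0.9962 -0.1141 0.7323 ; tau: 90.3242 21.2719 -4.5432 -6.4374
step 4 ; ang: 0.9429 -0.4891 0.3090 0.5929 ; w: 3.9731 4.0985 -6.9891 11.3737 ; eef: -0.9961 -0.1394 0.7140 ; tau: 36.6945 30.5584 5.8219 -5.2163
step 5 ; ang: 1.0082 -0.4295 0.3162 0.7582 ; w: 4.7263 3.9367 5.5209 10.5147 ; eef: -0.9921 -0.1739 0.6917 ; tau: 18.4397 15.9965 -2.8151 -2.6647
step 6 ; ang: 1.0810 -0.3656 0.3546 0.9057 ; w: 5.0055 4.5694 0.2551 9.1358 ; eef: -0.9851 -0.2157 0.6676 ; tau: -12.0679 19.3620 1.6671 -0.5430
step 7 ; ang: 1.1580 -0.2962 0.3653 1.0340 ; w: 5.2665 4.6905 1.0760 7.9591 ; eef: -0.9771 -0.2615 0.6390 ; tau: -26.1024 18.4212 1.5221 0.7092
step 8 ; ang: 1.2382 -0.2254 0.3817 1.1457 ; w: 5.4336 4.7659 1.0744 6.9493 ; eef: -0.9668 -0.3087 0.6092 ; tau: -35.4144 19.1347 1.9672 1.4300
step 9 ; ang: 1.3206 -0.1537 0.3976 1.2438 ; w: 5.5480 4.7866 1.0228 6.1541 ; eef: -0.9544 -0.3554 0.5783 ; tau: -40.9514 20.2166 2.3790 1.7450
step 10 ; ang: 1.4043 -0.0820 0.4126 1.3313 ; w: 5.6226 4.7706 0.9488 5.5332 ; eef: -0.9400 -0.4005 0.5468 ; tau: -43.9717 21.3321 2.7253 1.7986
step 11 ; ang: 1.4890 -0.0108 0.4263 1.4105 ; w: 5.6641 4.7291 0.8574 5.0465 ; eef: -0.9237 -0.4431 0.5148 ; tau: -45.3011 22.2967 2.9987 1.6938
step 12 ; ang: 1.5741 0.0598 0.4385 1.4831 ; w: 5.6754 4.6683 0.7491 4.6621 ; eef: -0.9058 -0.4827 0.4827 ; tau: -45.4830 23.0129 3.1994 1.5013
step 13 ; ang: 1.6592 0.1292 0.4489 1.5506 ; w: 5.6569 4.5901 0.6223 4.3561 ; eef: -0.8864 -0.5192 0.4507 ; tau: -44.8815 23.4374 3.3320 1.2689
step 14 ; ang: 1.7437 0.1974 0.4573 1.6139 ; w: 5.6069 4.4934 0.4744 4.1125 ; eef: -0.8659 -0.5524 0.4188 ; tau: -43.7448 23.5619 3.4029 1.0283
step 15 ; ang: 1.8273 0.2640 0.4633 1.6739 ; w: 5.5223 4.3744 0.3030 3.9208 ; eef: -0.8445 -0.5824 0.3873 ; tau: -42.2453 23.4002 3.4194 0.7997
step 16 ; ang: 1.9093 0.3287 0.4665 1.7315 ; w: 5.4000 4.2285 0.1073 3.7744 ; eef: -0.8223 -0.6092 0.3563 ; tau: -40.5053 22.9795 3.3883 0.5961
step 17 ; ang: 1.9893 0.3909 0.4668 1.7871 ; w: 5.2429 4.0528 -0.0700 3.6648 ; eef: -0.7997 -0.6331 0.3259 ; tau: -38.5208 22.2693 3.2813 0.4269
step 18 ; ang: 2.0666 0.4502 0.4649 1.8413 ; w: 5.0599 3.8522 -0.1956 3.5801 ; eef: -0.7766 -0.6543 0.2963 ; tau: -36.3286 21.2944 3.0860 0.2985
step 19 ; ang: 2.1410 0.5064 0.4608 1.8944 ; w: 4.8536 3.6370 -0.3594 3.5102 ; eef: -0.7532 -0.6729 0.2678 ; tau: -34.2622 20.2614 2.8996 0.2124
step 20 ; ang: 2.2123 0.5594 0.4542 1.9464 ; w: 4.6433 3.4263 -0.5094 3.4329 ; eef: -0.7297 -0.6892 0.2405 ; tau: -32.2243 19.0634 2.6929 0.1750
step 21 ; ang: 2.2804 0.6093 0.4457 1.9972 ; w: 4.4422 3.2304 -0.6186 3.3354 ; eef: -0.7061 -0.7037 0.2147 ; tau: -30.1097 17.6240 2.4579 0.1833
step 22 ; ang: 2.3456 0.6563 0.4358 2.0464 ; w: 4.2546 3.0473 -0.6757 3.2174 ; eef: -0.6825 -0.7164 0.1904 ; tau: -27.8538 15.9907 2.1972 0.2283
step 23 ; ang: 2.4081 0.7007 0.4255 2.0937 ; w: 4.0847 2.8766 -0.6764 3.0804 ; eef: -0.6591 -0.7275 0.1676 ; tau: -25.5884 14.3614 1.9189 0.3013
step 24 ; ang: 2.4683 0.7426 0.4155 2.1388 ; w: 3.9383 2.7260 -0.6320 2.9258 ; eef: -0.6361 -0.7372 0.1463 ; tau: -23.5137 12.8683 1.6400 0.3946
step 25 ; ang: 2.5264 0.7825 0.4063 2.1815 ; w: 3.8149 2.5986 -0.5656 2.7594 ; eef: -0.6135 -0.7457 0.1264 ; tau: -21.7147 11.5257 1.3797 0.4997
step 26 ; ang: 2.5828 0.8206 0.3982 2.2217 ; w: 3.7092 2.4906 -0.4944 2.5884 ; eef: -0.5915 -0.7531 0.1077 ; tau: -20.1854 10.3104 1.1472 0.6094
step 27 ; ang: 2.6377 0.8572 0.3912 2.2593 ; w: 3.6153 2.3963 -0.4252 2.4186 ; eef: -0.5699 -0.7596 0.0901 ; tau: -18.8908 9.1987 0.9428 0.7195
step 28 ; ang: 2.6912 0.8924 0.3852 2.2944 ; w: 3.5288 2.3109 -0.3599 2.2537 ; eef: -0.5490 -0.7651 0.0734 ; tau: -17.7949 8.1732 0.7631 0.8275
step 29 ; ang: 2.7435 0.9265 0.3801 2.3271 ; w: 3.4462 2.2306 -0.2987 2.0956 ; eef: -0.5286 -0.7699 0.0574 ; tau: -16.8687 7.2226 0.6046 0.9322
step 30 ; ang: 2.7946 0.9593 0.3759 2.3575 ; w: 3.3652 2.1534 -0.2415 1.9457 ; eef: -0.5087 -0.7740 0.0421 ; tau: -16.0888 6.3396 0.4643 1.0329
step 31 ; ang: 2.8444 0.9910 0.3726 2.3857 ; w: 3.2843 2.0777 -0.1888 1.8045 ; eef: -0.4893 -0.7775 0.0274 ; tau: -15.4353 5.5190 0.3401 1.1291
step 32 ; ang: 2.8931 1.0215 0.3700 2.4118 ; w: 3.2024 2.0029 -0.1410 1.6724 ; eef: -0.4704 -0.7804 0.0133 ; tau: -14.8901 4.7564 0.2303 1.2204
step 33 ; ang: 2.9405 1.0510 0.3682 2.4360 ; w: 3.1192 1.9288 -0.0983 1.5495 ; eef: -0.4520 -0.7827 -0.0003 ; tau: -14.4359 4.0470 0.1335 1.3064
step 34 ; ang: 2.9866 1.0793 0.3669 2.4584 ; w: 3.0342 1.8552 -0.0609 1.4356 ; eef: -0.4340 -0.7847 -0.0134 ; tau: -14.0559 3.3862 0.0484 1.3867
step 35 ; ang: 3.0315 1.1066 0.3662 2.4792 ; w: 2.9473 1.7824 -0.0312 1.3307 ; eef: -0.4164 -0.7862 -0.0261 ; tau: -13.7371 2.7724 -0.0244 1.4610
step 36 ; ang: 3.0750 1.1328 0.3658 2.4985 ; w: 2.8586 1.7111 -0.0163 1.2341 ; eef: -0.3992 -0.7873 -0.0383 ; tau: -13.4721 2.2102 -0.0806 1.5294
step 37 ; ang: 3.1172 1.1579 0.3654 2.5164 ; w: 2.7684 1.6419 -0.0185 1.1454 ; eef: -0.3824 -0.7881 -0.0500
final eef position (m): -0.3824 -0.7881 -0.0500
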